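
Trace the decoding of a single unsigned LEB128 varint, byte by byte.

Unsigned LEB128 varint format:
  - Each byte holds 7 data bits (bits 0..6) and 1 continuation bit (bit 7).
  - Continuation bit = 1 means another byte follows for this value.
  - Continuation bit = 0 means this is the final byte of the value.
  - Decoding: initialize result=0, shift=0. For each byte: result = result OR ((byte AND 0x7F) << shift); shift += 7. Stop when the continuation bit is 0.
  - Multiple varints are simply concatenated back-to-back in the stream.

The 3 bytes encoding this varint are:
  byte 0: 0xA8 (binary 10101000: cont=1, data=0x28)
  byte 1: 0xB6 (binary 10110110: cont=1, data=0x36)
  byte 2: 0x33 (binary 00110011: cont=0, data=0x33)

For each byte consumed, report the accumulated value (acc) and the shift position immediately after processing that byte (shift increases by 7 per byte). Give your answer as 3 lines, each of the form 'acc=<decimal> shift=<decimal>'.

Answer: acc=40 shift=7
acc=6952 shift=14
acc=842536 shift=21

Derivation:
byte 0=0xA8: payload=0x28=40, contrib = 40<<0 = 40; acc -> 40, shift -> 7
byte 1=0xB6: payload=0x36=54, contrib = 54<<7 = 6912; acc -> 6952, shift -> 14
byte 2=0x33: payload=0x33=51, contrib = 51<<14 = 835584; acc -> 842536, shift -> 21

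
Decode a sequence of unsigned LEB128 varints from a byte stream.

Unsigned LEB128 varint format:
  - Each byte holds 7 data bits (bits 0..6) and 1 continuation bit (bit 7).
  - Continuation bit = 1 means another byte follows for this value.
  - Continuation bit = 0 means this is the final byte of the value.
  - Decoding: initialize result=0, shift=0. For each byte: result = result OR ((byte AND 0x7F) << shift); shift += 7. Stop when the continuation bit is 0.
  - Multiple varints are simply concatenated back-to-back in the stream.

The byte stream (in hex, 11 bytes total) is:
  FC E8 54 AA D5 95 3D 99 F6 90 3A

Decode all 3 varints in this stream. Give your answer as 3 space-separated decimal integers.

  byte[0]=0xFC cont=1 payload=0x7C=124: acc |= 124<<0 -> acc=124 shift=7
  byte[1]=0xE8 cont=1 payload=0x68=104: acc |= 104<<7 -> acc=13436 shift=14
  byte[2]=0x54 cont=0 payload=0x54=84: acc |= 84<<14 -> acc=1389692 shift=21 [end]
Varint 1: bytes[0:3] = FC E8 54 -> value 1389692 (3 byte(s))
  byte[3]=0xAA cont=1 payload=0x2A=42: acc |= 42<<0 -> acc=42 shift=7
  byte[4]=0xD5 cont=1 payload=0x55=85: acc |= 85<<7 -> acc=10922 shift=14
  byte[5]=0x95 cont=1 payload=0x15=21: acc |= 21<<14 -> acc=354986 shift=21
  byte[6]=0x3D cont=0 payload=0x3D=61: acc |= 61<<21 -> acc=128281258 shift=28 [end]
Varint 2: bytes[3:7] = AA D5 95 3D -> value 128281258 (4 byte(s))
  byte[7]=0x99 cont=1 payload=0x19=25: acc |= 25<<0 -> acc=25 shift=7
  byte[8]=0xF6 cont=1 payload=0x76=118: acc |= 118<<7 -> acc=15129 shift=14
  byte[9]=0x90 cont=1 payload=0x10=16: acc |= 16<<14 -> acc=277273 shift=21
  byte[10]=0x3A cont=0 payload=0x3A=58: acc |= 58<<21 -> acc=121912089 shift=28 [end]
Varint 3: bytes[7:11] = 99 F6 90 3A -> value 121912089 (4 byte(s))

Answer: 1389692 128281258 121912089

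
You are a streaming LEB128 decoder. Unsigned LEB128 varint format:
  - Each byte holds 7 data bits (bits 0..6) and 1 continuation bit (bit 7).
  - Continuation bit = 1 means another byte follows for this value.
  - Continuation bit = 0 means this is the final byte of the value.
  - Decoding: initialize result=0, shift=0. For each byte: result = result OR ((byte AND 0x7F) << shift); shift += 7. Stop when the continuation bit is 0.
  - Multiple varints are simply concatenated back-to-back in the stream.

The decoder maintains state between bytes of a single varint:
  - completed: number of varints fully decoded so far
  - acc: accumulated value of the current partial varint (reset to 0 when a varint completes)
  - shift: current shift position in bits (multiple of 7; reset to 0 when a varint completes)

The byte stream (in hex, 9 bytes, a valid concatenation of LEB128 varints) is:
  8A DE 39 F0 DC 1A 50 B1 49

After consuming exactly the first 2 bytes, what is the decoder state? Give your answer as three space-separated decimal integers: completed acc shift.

Answer: 0 12042 14

Derivation:
byte[0]=0x8A cont=1 payload=0x0A: acc |= 10<<0 -> completed=0 acc=10 shift=7
byte[1]=0xDE cont=1 payload=0x5E: acc |= 94<<7 -> completed=0 acc=12042 shift=14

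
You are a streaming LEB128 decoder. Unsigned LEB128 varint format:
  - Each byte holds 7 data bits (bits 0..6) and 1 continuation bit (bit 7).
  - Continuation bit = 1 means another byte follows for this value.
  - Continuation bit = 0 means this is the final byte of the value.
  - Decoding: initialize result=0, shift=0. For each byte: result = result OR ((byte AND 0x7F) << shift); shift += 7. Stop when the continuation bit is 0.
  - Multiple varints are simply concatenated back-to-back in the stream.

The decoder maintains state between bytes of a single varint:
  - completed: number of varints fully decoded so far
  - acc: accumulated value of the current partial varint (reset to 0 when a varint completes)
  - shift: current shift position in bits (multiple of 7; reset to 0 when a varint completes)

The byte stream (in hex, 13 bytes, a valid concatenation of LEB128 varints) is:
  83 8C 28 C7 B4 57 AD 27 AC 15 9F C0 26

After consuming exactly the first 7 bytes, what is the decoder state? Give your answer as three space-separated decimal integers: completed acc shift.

byte[0]=0x83 cont=1 payload=0x03: acc |= 3<<0 -> completed=0 acc=3 shift=7
byte[1]=0x8C cont=1 payload=0x0C: acc |= 12<<7 -> completed=0 acc=1539 shift=14
byte[2]=0x28 cont=0 payload=0x28: varint #1 complete (value=656899); reset -> completed=1 acc=0 shift=0
byte[3]=0xC7 cont=1 payload=0x47: acc |= 71<<0 -> completed=1 acc=71 shift=7
byte[4]=0xB4 cont=1 payload=0x34: acc |= 52<<7 -> completed=1 acc=6727 shift=14
byte[5]=0x57 cont=0 payload=0x57: varint #2 complete (value=1432135); reset -> completed=2 acc=0 shift=0
byte[6]=0xAD cont=1 payload=0x2D: acc |= 45<<0 -> completed=2 acc=45 shift=7

Answer: 2 45 7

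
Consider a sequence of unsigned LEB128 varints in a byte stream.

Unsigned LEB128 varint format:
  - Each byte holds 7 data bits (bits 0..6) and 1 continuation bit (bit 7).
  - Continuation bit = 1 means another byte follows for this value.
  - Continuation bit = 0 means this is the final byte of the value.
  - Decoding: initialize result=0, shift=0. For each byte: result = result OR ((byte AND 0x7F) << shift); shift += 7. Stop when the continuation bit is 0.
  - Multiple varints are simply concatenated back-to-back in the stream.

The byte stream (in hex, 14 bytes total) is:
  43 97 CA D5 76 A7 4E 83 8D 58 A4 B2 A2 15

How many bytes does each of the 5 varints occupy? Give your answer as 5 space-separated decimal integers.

  byte[0]=0x43 cont=0 payload=0x43=67: acc |= 67<<0 -> acc=67 shift=7 [end]
Varint 1: bytes[0:1] = 43 -> value 67 (1 byte(s))
  byte[1]=0x97 cont=1 payload=0x17=23: acc |= 23<<0 -> acc=23 shift=7
  byte[2]=0xCA cont=1 payload=0x4A=74: acc |= 74<<7 -> acc=9495 shift=14
  byte[3]=0xD5 cont=1 payload=0x55=85: acc |= 85<<14 -> acc=1402135 shift=21
  byte[4]=0x76 cont=0 payload=0x76=118: acc |= 118<<21 -> acc=248866071 shift=28 [end]
Varint 2: bytes[1:5] = 97 CA D5 76 -> value 248866071 (4 byte(s))
  byte[5]=0xA7 cont=1 payload=0x27=39: acc |= 39<<0 -> acc=39 shift=7
  byte[6]=0x4E cont=0 payload=0x4E=78: acc |= 78<<7 -> acc=10023 shift=14 [end]
Varint 3: bytes[5:7] = A7 4E -> value 10023 (2 byte(s))
  byte[7]=0x83 cont=1 payload=0x03=3: acc |= 3<<0 -> acc=3 shift=7
  byte[8]=0x8D cont=1 payload=0x0D=13: acc |= 13<<7 -> acc=1667 shift=14
  byte[9]=0x58 cont=0 payload=0x58=88: acc |= 88<<14 -> acc=1443459 shift=21 [end]
Varint 4: bytes[7:10] = 83 8D 58 -> value 1443459 (3 byte(s))
  byte[10]=0xA4 cont=1 payload=0x24=36: acc |= 36<<0 -> acc=36 shift=7
  byte[11]=0xB2 cont=1 payload=0x32=50: acc |= 50<<7 -> acc=6436 shift=14
  byte[12]=0xA2 cont=1 payload=0x22=34: acc |= 34<<14 -> acc=563492 shift=21
  byte[13]=0x15 cont=0 payload=0x15=21: acc |= 21<<21 -> acc=44603684 shift=28 [end]
Varint 5: bytes[10:14] = A4 B2 A2 15 -> value 44603684 (4 byte(s))

Answer: 1 4 2 3 4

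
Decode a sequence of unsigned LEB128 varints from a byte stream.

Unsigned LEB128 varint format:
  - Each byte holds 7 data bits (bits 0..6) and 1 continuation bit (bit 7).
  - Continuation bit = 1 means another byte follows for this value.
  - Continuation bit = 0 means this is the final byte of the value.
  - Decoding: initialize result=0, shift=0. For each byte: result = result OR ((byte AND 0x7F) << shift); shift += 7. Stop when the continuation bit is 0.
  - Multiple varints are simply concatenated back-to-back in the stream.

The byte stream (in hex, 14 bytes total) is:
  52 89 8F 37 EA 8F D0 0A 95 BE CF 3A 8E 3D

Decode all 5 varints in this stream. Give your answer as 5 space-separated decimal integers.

  byte[0]=0x52 cont=0 payload=0x52=82: acc |= 82<<0 -> acc=82 shift=7 [end]
Varint 1: bytes[0:1] = 52 -> value 82 (1 byte(s))
  byte[1]=0x89 cont=1 payload=0x09=9: acc |= 9<<0 -> acc=9 shift=7
  byte[2]=0x8F cont=1 payload=0x0F=15: acc |= 15<<7 -> acc=1929 shift=14
  byte[3]=0x37 cont=0 payload=0x37=55: acc |= 55<<14 -> acc=903049 shift=21 [end]
Varint 2: bytes[1:4] = 89 8F 37 -> value 903049 (3 byte(s))
  byte[4]=0xEA cont=1 payload=0x6A=106: acc |= 106<<0 -> acc=106 shift=7
  byte[5]=0x8F cont=1 payload=0x0F=15: acc |= 15<<7 -> acc=2026 shift=14
  byte[6]=0xD0 cont=1 payload=0x50=80: acc |= 80<<14 -> acc=1312746 shift=21
  byte[7]=0x0A cont=0 payload=0x0A=10: acc |= 10<<21 -> acc=22284266 shift=28 [end]
Varint 3: bytes[4:8] = EA 8F D0 0A -> value 22284266 (4 byte(s))
  byte[8]=0x95 cont=1 payload=0x15=21: acc |= 21<<0 -> acc=21 shift=7
  byte[9]=0xBE cont=1 payload=0x3E=62: acc |= 62<<7 -> acc=7957 shift=14
  byte[10]=0xCF cont=1 payload=0x4F=79: acc |= 79<<14 -> acc=1302293 shift=21
  byte[11]=0x3A cont=0 payload=0x3A=58: acc |= 58<<21 -> acc=122937109 shift=28 [end]
Varint 4: bytes[8:12] = 95 BE CF 3A -> value 122937109 (4 byte(s))
  byte[12]=0x8E cont=1 payload=0x0E=14: acc |= 14<<0 -> acc=14 shift=7
  byte[13]=0x3D cont=0 payload=0x3D=61: acc |= 61<<7 -> acc=7822 shift=14 [end]
Varint 5: bytes[12:14] = 8E 3D -> value 7822 (2 byte(s))

Answer: 82 903049 22284266 122937109 7822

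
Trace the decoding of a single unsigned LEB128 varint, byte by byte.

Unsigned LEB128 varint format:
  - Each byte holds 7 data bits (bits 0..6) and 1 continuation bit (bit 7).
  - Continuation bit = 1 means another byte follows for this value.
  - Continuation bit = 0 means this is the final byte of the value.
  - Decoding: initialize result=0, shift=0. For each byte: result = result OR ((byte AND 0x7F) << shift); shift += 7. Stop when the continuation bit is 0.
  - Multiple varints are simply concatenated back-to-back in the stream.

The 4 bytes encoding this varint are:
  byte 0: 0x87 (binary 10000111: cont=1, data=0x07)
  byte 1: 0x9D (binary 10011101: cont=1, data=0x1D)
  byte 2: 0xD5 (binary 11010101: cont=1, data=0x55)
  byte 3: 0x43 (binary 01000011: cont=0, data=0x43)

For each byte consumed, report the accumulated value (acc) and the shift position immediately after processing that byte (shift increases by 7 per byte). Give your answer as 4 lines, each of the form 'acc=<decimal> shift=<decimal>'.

byte 0=0x87: payload=0x07=7, contrib = 7<<0 = 7; acc -> 7, shift -> 7
byte 1=0x9D: payload=0x1D=29, contrib = 29<<7 = 3712; acc -> 3719, shift -> 14
byte 2=0xD5: payload=0x55=85, contrib = 85<<14 = 1392640; acc -> 1396359, shift -> 21
byte 3=0x43: payload=0x43=67, contrib = 67<<21 = 140509184; acc -> 141905543, shift -> 28

Answer: acc=7 shift=7
acc=3719 shift=14
acc=1396359 shift=21
acc=141905543 shift=28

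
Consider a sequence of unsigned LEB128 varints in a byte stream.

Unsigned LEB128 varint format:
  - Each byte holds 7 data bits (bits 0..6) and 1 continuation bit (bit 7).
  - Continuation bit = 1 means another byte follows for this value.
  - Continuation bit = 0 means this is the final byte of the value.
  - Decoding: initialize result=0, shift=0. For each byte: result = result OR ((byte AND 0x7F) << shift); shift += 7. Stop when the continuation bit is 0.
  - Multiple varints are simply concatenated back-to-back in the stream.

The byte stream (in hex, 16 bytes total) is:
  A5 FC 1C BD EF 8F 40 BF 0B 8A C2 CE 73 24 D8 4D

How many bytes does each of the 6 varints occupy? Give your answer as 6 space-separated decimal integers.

  byte[0]=0xA5 cont=1 payload=0x25=37: acc |= 37<<0 -> acc=37 shift=7
  byte[1]=0xFC cont=1 payload=0x7C=124: acc |= 124<<7 -> acc=15909 shift=14
  byte[2]=0x1C cont=0 payload=0x1C=28: acc |= 28<<14 -> acc=474661 shift=21 [end]
Varint 1: bytes[0:3] = A5 FC 1C -> value 474661 (3 byte(s))
  byte[3]=0xBD cont=1 payload=0x3D=61: acc |= 61<<0 -> acc=61 shift=7
  byte[4]=0xEF cont=1 payload=0x6F=111: acc |= 111<<7 -> acc=14269 shift=14
  byte[5]=0x8F cont=1 payload=0x0F=15: acc |= 15<<14 -> acc=260029 shift=21
  byte[6]=0x40 cont=0 payload=0x40=64: acc |= 64<<21 -> acc=134477757 shift=28 [end]
Varint 2: bytes[3:7] = BD EF 8F 40 -> value 134477757 (4 byte(s))
  byte[7]=0xBF cont=1 payload=0x3F=63: acc |= 63<<0 -> acc=63 shift=7
  byte[8]=0x0B cont=0 payload=0x0B=11: acc |= 11<<7 -> acc=1471 shift=14 [end]
Varint 3: bytes[7:9] = BF 0B -> value 1471 (2 byte(s))
  byte[9]=0x8A cont=1 payload=0x0A=10: acc |= 10<<0 -> acc=10 shift=7
  byte[10]=0xC2 cont=1 payload=0x42=66: acc |= 66<<7 -> acc=8458 shift=14
  byte[11]=0xCE cont=1 payload=0x4E=78: acc |= 78<<14 -> acc=1286410 shift=21
  byte[12]=0x73 cont=0 payload=0x73=115: acc |= 115<<21 -> acc=242458890 shift=28 [end]
Varint 4: bytes[9:13] = 8A C2 CE 73 -> value 242458890 (4 byte(s))
  byte[13]=0x24 cont=0 payload=0x24=36: acc |= 36<<0 -> acc=36 shift=7 [end]
Varint 5: bytes[13:14] = 24 -> value 36 (1 byte(s))
  byte[14]=0xD8 cont=1 payload=0x58=88: acc |= 88<<0 -> acc=88 shift=7
  byte[15]=0x4D cont=0 payload=0x4D=77: acc |= 77<<7 -> acc=9944 shift=14 [end]
Varint 6: bytes[14:16] = D8 4D -> value 9944 (2 byte(s))

Answer: 3 4 2 4 1 2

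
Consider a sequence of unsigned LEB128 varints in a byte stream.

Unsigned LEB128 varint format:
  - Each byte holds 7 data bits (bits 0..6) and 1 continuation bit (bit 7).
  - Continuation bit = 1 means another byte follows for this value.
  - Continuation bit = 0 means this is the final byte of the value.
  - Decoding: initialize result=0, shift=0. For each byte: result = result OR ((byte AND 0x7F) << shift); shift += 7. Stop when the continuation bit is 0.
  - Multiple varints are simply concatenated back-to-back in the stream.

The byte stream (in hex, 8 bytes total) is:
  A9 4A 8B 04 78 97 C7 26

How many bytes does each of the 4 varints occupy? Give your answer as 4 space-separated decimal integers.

Answer: 2 2 1 3

Derivation:
  byte[0]=0xA9 cont=1 payload=0x29=41: acc |= 41<<0 -> acc=41 shift=7
  byte[1]=0x4A cont=0 payload=0x4A=74: acc |= 74<<7 -> acc=9513 shift=14 [end]
Varint 1: bytes[0:2] = A9 4A -> value 9513 (2 byte(s))
  byte[2]=0x8B cont=1 payload=0x0B=11: acc |= 11<<0 -> acc=11 shift=7
  byte[3]=0x04 cont=0 payload=0x04=4: acc |= 4<<7 -> acc=523 shift=14 [end]
Varint 2: bytes[2:4] = 8B 04 -> value 523 (2 byte(s))
  byte[4]=0x78 cont=0 payload=0x78=120: acc |= 120<<0 -> acc=120 shift=7 [end]
Varint 3: bytes[4:5] = 78 -> value 120 (1 byte(s))
  byte[5]=0x97 cont=1 payload=0x17=23: acc |= 23<<0 -> acc=23 shift=7
  byte[6]=0xC7 cont=1 payload=0x47=71: acc |= 71<<7 -> acc=9111 shift=14
  byte[7]=0x26 cont=0 payload=0x26=38: acc |= 38<<14 -> acc=631703 shift=21 [end]
Varint 4: bytes[5:8] = 97 C7 26 -> value 631703 (3 byte(s))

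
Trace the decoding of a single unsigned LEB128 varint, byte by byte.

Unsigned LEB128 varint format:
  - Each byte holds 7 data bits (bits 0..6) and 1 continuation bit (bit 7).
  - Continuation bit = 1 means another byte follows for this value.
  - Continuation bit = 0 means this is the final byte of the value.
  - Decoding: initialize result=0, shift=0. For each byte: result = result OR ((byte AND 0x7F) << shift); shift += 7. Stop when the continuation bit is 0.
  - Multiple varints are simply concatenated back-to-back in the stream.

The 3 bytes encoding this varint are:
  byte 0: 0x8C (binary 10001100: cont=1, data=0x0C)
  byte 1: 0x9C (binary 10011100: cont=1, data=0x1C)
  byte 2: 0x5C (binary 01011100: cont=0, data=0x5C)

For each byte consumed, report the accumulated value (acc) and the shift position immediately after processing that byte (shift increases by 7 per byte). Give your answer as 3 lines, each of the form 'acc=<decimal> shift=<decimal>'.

Answer: acc=12 shift=7
acc=3596 shift=14
acc=1510924 shift=21

Derivation:
byte 0=0x8C: payload=0x0C=12, contrib = 12<<0 = 12; acc -> 12, shift -> 7
byte 1=0x9C: payload=0x1C=28, contrib = 28<<7 = 3584; acc -> 3596, shift -> 14
byte 2=0x5C: payload=0x5C=92, contrib = 92<<14 = 1507328; acc -> 1510924, shift -> 21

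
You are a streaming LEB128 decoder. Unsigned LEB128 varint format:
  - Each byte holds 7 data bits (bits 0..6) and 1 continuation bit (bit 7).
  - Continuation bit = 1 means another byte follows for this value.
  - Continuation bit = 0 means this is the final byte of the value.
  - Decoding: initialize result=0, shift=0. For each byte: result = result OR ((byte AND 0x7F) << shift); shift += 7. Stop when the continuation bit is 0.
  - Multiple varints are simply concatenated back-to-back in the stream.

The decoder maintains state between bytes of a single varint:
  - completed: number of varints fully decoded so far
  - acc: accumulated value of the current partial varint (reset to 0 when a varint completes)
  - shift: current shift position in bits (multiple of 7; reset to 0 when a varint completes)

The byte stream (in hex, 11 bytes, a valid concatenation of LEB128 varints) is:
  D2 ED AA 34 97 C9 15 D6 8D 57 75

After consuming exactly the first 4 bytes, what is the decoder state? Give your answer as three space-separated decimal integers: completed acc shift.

Answer: 1 0 0

Derivation:
byte[0]=0xD2 cont=1 payload=0x52: acc |= 82<<0 -> completed=0 acc=82 shift=7
byte[1]=0xED cont=1 payload=0x6D: acc |= 109<<7 -> completed=0 acc=14034 shift=14
byte[2]=0xAA cont=1 payload=0x2A: acc |= 42<<14 -> completed=0 acc=702162 shift=21
byte[3]=0x34 cont=0 payload=0x34: varint #1 complete (value=109754066); reset -> completed=1 acc=0 shift=0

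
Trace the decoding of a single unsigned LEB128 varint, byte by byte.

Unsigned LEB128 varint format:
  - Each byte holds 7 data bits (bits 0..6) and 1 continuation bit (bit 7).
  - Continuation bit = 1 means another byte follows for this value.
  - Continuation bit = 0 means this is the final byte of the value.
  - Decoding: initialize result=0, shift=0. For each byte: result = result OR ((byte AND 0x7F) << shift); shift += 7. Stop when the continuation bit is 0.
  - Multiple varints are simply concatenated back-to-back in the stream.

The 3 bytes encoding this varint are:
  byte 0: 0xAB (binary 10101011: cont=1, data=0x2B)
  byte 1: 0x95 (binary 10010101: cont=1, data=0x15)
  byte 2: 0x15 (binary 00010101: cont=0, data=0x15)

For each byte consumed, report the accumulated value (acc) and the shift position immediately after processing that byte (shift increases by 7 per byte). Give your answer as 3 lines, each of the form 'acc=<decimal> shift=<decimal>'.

byte 0=0xAB: payload=0x2B=43, contrib = 43<<0 = 43; acc -> 43, shift -> 7
byte 1=0x95: payload=0x15=21, contrib = 21<<7 = 2688; acc -> 2731, shift -> 14
byte 2=0x15: payload=0x15=21, contrib = 21<<14 = 344064; acc -> 346795, shift -> 21

Answer: acc=43 shift=7
acc=2731 shift=14
acc=346795 shift=21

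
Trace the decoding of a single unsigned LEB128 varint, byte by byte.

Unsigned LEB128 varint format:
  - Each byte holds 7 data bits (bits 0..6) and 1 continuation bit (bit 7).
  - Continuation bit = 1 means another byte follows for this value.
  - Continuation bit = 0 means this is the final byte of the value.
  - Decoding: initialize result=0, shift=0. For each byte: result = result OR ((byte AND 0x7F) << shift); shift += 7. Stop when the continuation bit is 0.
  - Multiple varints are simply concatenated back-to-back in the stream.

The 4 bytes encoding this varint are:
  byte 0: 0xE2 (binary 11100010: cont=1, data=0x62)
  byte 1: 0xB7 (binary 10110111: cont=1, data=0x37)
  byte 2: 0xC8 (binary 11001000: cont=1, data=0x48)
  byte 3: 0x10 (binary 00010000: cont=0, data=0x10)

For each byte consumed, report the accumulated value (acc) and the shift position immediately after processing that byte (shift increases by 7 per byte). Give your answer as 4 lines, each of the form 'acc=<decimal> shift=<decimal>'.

Answer: acc=98 shift=7
acc=7138 shift=14
acc=1186786 shift=21
acc=34741218 shift=28

Derivation:
byte 0=0xE2: payload=0x62=98, contrib = 98<<0 = 98; acc -> 98, shift -> 7
byte 1=0xB7: payload=0x37=55, contrib = 55<<7 = 7040; acc -> 7138, shift -> 14
byte 2=0xC8: payload=0x48=72, contrib = 72<<14 = 1179648; acc -> 1186786, shift -> 21
byte 3=0x10: payload=0x10=16, contrib = 16<<21 = 33554432; acc -> 34741218, shift -> 28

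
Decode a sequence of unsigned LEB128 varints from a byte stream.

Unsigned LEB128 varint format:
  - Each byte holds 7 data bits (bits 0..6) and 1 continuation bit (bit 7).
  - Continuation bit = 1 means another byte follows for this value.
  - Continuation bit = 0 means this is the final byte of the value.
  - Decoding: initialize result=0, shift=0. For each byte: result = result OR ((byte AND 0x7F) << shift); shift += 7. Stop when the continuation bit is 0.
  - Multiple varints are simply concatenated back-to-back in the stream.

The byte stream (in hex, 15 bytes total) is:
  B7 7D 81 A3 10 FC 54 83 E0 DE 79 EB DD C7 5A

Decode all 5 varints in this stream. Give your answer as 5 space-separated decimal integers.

Answer: 16055 266625 10876 255307779 189918955

Derivation:
  byte[0]=0xB7 cont=1 payload=0x37=55: acc |= 55<<0 -> acc=55 shift=7
  byte[1]=0x7D cont=0 payload=0x7D=125: acc |= 125<<7 -> acc=16055 shift=14 [end]
Varint 1: bytes[0:2] = B7 7D -> value 16055 (2 byte(s))
  byte[2]=0x81 cont=1 payload=0x01=1: acc |= 1<<0 -> acc=1 shift=7
  byte[3]=0xA3 cont=1 payload=0x23=35: acc |= 35<<7 -> acc=4481 shift=14
  byte[4]=0x10 cont=0 payload=0x10=16: acc |= 16<<14 -> acc=266625 shift=21 [end]
Varint 2: bytes[2:5] = 81 A3 10 -> value 266625 (3 byte(s))
  byte[5]=0xFC cont=1 payload=0x7C=124: acc |= 124<<0 -> acc=124 shift=7
  byte[6]=0x54 cont=0 payload=0x54=84: acc |= 84<<7 -> acc=10876 shift=14 [end]
Varint 3: bytes[5:7] = FC 54 -> value 10876 (2 byte(s))
  byte[7]=0x83 cont=1 payload=0x03=3: acc |= 3<<0 -> acc=3 shift=7
  byte[8]=0xE0 cont=1 payload=0x60=96: acc |= 96<<7 -> acc=12291 shift=14
  byte[9]=0xDE cont=1 payload=0x5E=94: acc |= 94<<14 -> acc=1552387 shift=21
  byte[10]=0x79 cont=0 payload=0x79=121: acc |= 121<<21 -> acc=255307779 shift=28 [end]
Varint 4: bytes[7:11] = 83 E0 DE 79 -> value 255307779 (4 byte(s))
  byte[11]=0xEB cont=1 payload=0x6B=107: acc |= 107<<0 -> acc=107 shift=7
  byte[12]=0xDD cont=1 payload=0x5D=93: acc |= 93<<7 -> acc=12011 shift=14
  byte[13]=0xC7 cont=1 payload=0x47=71: acc |= 71<<14 -> acc=1175275 shift=21
  byte[14]=0x5A cont=0 payload=0x5A=90: acc |= 90<<21 -> acc=189918955 shift=28 [end]
Varint 5: bytes[11:15] = EB DD C7 5A -> value 189918955 (4 byte(s))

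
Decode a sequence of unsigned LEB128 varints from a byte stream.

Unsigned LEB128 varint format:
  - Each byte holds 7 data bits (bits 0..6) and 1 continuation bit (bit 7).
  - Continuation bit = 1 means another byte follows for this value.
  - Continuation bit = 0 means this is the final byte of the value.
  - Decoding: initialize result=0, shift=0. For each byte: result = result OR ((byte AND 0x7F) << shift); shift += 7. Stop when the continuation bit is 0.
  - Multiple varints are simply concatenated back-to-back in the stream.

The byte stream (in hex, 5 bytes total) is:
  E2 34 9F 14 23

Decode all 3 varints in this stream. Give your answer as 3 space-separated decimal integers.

Answer: 6754 2591 35

Derivation:
  byte[0]=0xE2 cont=1 payload=0x62=98: acc |= 98<<0 -> acc=98 shift=7
  byte[1]=0x34 cont=0 payload=0x34=52: acc |= 52<<7 -> acc=6754 shift=14 [end]
Varint 1: bytes[0:2] = E2 34 -> value 6754 (2 byte(s))
  byte[2]=0x9F cont=1 payload=0x1F=31: acc |= 31<<0 -> acc=31 shift=7
  byte[3]=0x14 cont=0 payload=0x14=20: acc |= 20<<7 -> acc=2591 shift=14 [end]
Varint 2: bytes[2:4] = 9F 14 -> value 2591 (2 byte(s))
  byte[4]=0x23 cont=0 payload=0x23=35: acc |= 35<<0 -> acc=35 shift=7 [end]
Varint 3: bytes[4:5] = 23 -> value 35 (1 byte(s))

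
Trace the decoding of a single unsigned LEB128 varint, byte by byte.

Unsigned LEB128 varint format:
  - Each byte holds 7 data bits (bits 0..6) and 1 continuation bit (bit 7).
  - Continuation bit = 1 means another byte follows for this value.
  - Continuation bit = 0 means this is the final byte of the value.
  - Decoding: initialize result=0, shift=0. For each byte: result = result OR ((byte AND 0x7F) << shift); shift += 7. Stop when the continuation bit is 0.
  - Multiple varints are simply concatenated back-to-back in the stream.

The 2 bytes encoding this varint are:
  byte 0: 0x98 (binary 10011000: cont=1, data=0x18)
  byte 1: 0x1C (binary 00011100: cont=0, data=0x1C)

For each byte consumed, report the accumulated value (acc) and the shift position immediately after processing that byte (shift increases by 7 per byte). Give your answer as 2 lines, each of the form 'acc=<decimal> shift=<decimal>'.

byte 0=0x98: payload=0x18=24, contrib = 24<<0 = 24; acc -> 24, shift -> 7
byte 1=0x1C: payload=0x1C=28, contrib = 28<<7 = 3584; acc -> 3608, shift -> 14

Answer: acc=24 shift=7
acc=3608 shift=14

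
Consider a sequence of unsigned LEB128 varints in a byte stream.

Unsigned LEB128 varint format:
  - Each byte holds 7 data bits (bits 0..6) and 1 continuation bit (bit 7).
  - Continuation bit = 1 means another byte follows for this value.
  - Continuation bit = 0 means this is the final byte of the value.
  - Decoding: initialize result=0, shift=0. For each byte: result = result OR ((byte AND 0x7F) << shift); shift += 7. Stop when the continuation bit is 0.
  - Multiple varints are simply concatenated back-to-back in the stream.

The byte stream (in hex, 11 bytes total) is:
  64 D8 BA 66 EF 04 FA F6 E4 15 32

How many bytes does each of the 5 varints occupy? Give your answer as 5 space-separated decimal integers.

  byte[0]=0x64 cont=0 payload=0x64=100: acc |= 100<<0 -> acc=100 shift=7 [end]
Varint 1: bytes[0:1] = 64 -> value 100 (1 byte(s))
  byte[1]=0xD8 cont=1 payload=0x58=88: acc |= 88<<0 -> acc=88 shift=7
  byte[2]=0xBA cont=1 payload=0x3A=58: acc |= 58<<7 -> acc=7512 shift=14
  byte[3]=0x66 cont=0 payload=0x66=102: acc |= 102<<14 -> acc=1678680 shift=21 [end]
Varint 2: bytes[1:4] = D8 BA 66 -> value 1678680 (3 byte(s))
  byte[4]=0xEF cont=1 payload=0x6F=111: acc |= 111<<0 -> acc=111 shift=7
  byte[5]=0x04 cont=0 payload=0x04=4: acc |= 4<<7 -> acc=623 shift=14 [end]
Varint 3: bytes[4:6] = EF 04 -> value 623 (2 byte(s))
  byte[6]=0xFA cont=1 payload=0x7A=122: acc |= 122<<0 -> acc=122 shift=7
  byte[7]=0xF6 cont=1 payload=0x76=118: acc |= 118<<7 -> acc=15226 shift=14
  byte[8]=0xE4 cont=1 payload=0x64=100: acc |= 100<<14 -> acc=1653626 shift=21
  byte[9]=0x15 cont=0 payload=0x15=21: acc |= 21<<21 -> acc=45693818 shift=28 [end]
Varint 4: bytes[6:10] = FA F6 E4 15 -> value 45693818 (4 byte(s))
  byte[10]=0x32 cont=0 payload=0x32=50: acc |= 50<<0 -> acc=50 shift=7 [end]
Varint 5: bytes[10:11] = 32 -> value 50 (1 byte(s))

Answer: 1 3 2 4 1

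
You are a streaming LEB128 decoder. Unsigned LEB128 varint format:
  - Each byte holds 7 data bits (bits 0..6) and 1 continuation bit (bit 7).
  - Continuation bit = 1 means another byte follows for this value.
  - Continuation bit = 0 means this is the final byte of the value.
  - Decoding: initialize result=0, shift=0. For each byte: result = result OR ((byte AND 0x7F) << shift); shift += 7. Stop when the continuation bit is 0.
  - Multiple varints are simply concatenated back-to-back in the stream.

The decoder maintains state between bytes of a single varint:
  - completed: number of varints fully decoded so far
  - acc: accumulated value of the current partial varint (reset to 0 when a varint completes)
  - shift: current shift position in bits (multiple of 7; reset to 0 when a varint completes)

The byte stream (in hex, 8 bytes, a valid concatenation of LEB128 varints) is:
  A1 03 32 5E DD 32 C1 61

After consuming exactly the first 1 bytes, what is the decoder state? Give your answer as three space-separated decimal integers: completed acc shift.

byte[0]=0xA1 cont=1 payload=0x21: acc |= 33<<0 -> completed=0 acc=33 shift=7

Answer: 0 33 7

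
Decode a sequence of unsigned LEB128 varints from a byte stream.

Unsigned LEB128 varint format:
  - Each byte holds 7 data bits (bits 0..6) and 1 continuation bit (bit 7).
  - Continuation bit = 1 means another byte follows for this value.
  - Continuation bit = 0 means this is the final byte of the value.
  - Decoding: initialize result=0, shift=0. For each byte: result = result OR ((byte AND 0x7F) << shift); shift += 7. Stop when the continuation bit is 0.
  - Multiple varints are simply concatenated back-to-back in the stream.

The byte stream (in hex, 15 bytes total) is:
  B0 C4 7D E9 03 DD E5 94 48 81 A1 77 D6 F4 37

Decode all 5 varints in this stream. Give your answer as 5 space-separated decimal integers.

  byte[0]=0xB0 cont=1 payload=0x30=48: acc |= 48<<0 -> acc=48 shift=7
  byte[1]=0xC4 cont=1 payload=0x44=68: acc |= 68<<7 -> acc=8752 shift=14
  byte[2]=0x7D cont=0 payload=0x7D=125: acc |= 125<<14 -> acc=2056752 shift=21 [end]
Varint 1: bytes[0:3] = B0 C4 7D -> value 2056752 (3 byte(s))
  byte[3]=0xE9 cont=1 payload=0x69=105: acc |= 105<<0 -> acc=105 shift=7
  byte[4]=0x03 cont=0 payload=0x03=3: acc |= 3<<7 -> acc=489 shift=14 [end]
Varint 2: bytes[3:5] = E9 03 -> value 489 (2 byte(s))
  byte[5]=0xDD cont=1 payload=0x5D=93: acc |= 93<<0 -> acc=93 shift=7
  byte[6]=0xE5 cont=1 payload=0x65=101: acc |= 101<<7 -> acc=13021 shift=14
  byte[7]=0x94 cont=1 payload=0x14=20: acc |= 20<<14 -> acc=340701 shift=21
  byte[8]=0x48 cont=0 payload=0x48=72: acc |= 72<<21 -> acc=151335645 shift=28 [end]
Varint 3: bytes[5:9] = DD E5 94 48 -> value 151335645 (4 byte(s))
  byte[9]=0x81 cont=1 payload=0x01=1: acc |= 1<<0 -> acc=1 shift=7
  byte[10]=0xA1 cont=1 payload=0x21=33: acc |= 33<<7 -> acc=4225 shift=14
  byte[11]=0x77 cont=0 payload=0x77=119: acc |= 119<<14 -> acc=1953921 shift=21 [end]
Varint 4: bytes[9:12] = 81 A1 77 -> value 1953921 (3 byte(s))
  byte[12]=0xD6 cont=1 payload=0x56=86: acc |= 86<<0 -> acc=86 shift=7
  byte[13]=0xF4 cont=1 payload=0x74=116: acc |= 116<<7 -> acc=14934 shift=14
  byte[14]=0x37 cont=0 payload=0x37=55: acc |= 55<<14 -> acc=916054 shift=21 [end]
Varint 5: bytes[12:15] = D6 F4 37 -> value 916054 (3 byte(s))

Answer: 2056752 489 151335645 1953921 916054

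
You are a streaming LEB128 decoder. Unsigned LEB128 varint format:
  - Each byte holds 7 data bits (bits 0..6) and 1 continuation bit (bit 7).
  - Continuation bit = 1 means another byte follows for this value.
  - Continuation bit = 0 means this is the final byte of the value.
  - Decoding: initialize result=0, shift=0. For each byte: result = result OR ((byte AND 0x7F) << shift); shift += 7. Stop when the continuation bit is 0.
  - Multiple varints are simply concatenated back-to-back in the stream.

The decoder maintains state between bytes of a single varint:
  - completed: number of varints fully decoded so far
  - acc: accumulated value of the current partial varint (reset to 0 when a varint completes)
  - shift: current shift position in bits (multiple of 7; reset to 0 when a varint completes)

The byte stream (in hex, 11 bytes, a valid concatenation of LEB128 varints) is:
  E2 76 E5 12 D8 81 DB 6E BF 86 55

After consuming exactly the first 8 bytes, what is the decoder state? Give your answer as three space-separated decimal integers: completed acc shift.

byte[0]=0xE2 cont=1 payload=0x62: acc |= 98<<0 -> completed=0 acc=98 shift=7
byte[1]=0x76 cont=0 payload=0x76: varint #1 complete (value=15202); reset -> completed=1 acc=0 shift=0
byte[2]=0xE5 cont=1 payload=0x65: acc |= 101<<0 -> completed=1 acc=101 shift=7
byte[3]=0x12 cont=0 payload=0x12: varint #2 complete (value=2405); reset -> completed=2 acc=0 shift=0
byte[4]=0xD8 cont=1 payload=0x58: acc |= 88<<0 -> completed=2 acc=88 shift=7
byte[5]=0x81 cont=1 payload=0x01: acc |= 1<<7 -> completed=2 acc=216 shift=14
byte[6]=0xDB cont=1 payload=0x5B: acc |= 91<<14 -> completed=2 acc=1491160 shift=21
byte[7]=0x6E cont=0 payload=0x6E: varint #3 complete (value=232177880); reset -> completed=3 acc=0 shift=0

Answer: 3 0 0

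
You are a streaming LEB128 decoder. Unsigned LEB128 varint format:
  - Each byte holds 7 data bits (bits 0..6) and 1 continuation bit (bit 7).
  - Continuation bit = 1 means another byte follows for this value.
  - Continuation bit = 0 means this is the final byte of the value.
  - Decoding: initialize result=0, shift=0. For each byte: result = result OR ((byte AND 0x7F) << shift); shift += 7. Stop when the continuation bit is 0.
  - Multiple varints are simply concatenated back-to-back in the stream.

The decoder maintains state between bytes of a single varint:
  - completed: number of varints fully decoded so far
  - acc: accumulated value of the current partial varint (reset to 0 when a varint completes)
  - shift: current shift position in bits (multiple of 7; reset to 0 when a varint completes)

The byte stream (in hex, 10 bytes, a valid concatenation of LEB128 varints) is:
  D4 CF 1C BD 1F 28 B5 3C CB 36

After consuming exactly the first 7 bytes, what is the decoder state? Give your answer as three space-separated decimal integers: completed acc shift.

Answer: 3 53 7

Derivation:
byte[0]=0xD4 cont=1 payload=0x54: acc |= 84<<0 -> completed=0 acc=84 shift=7
byte[1]=0xCF cont=1 payload=0x4F: acc |= 79<<7 -> completed=0 acc=10196 shift=14
byte[2]=0x1C cont=0 payload=0x1C: varint #1 complete (value=468948); reset -> completed=1 acc=0 shift=0
byte[3]=0xBD cont=1 payload=0x3D: acc |= 61<<0 -> completed=1 acc=61 shift=7
byte[4]=0x1F cont=0 payload=0x1F: varint #2 complete (value=4029); reset -> completed=2 acc=0 shift=0
byte[5]=0x28 cont=0 payload=0x28: varint #3 complete (value=40); reset -> completed=3 acc=0 shift=0
byte[6]=0xB5 cont=1 payload=0x35: acc |= 53<<0 -> completed=3 acc=53 shift=7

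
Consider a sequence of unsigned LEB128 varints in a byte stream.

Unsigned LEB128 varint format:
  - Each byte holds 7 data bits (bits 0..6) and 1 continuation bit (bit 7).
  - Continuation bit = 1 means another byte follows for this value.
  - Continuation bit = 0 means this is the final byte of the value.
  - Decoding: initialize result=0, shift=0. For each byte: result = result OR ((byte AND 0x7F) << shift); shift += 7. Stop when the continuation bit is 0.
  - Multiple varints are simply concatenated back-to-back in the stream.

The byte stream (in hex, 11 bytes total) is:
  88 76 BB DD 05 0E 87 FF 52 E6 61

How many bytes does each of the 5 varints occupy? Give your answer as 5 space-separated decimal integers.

  byte[0]=0x88 cont=1 payload=0x08=8: acc |= 8<<0 -> acc=8 shift=7
  byte[1]=0x76 cont=0 payload=0x76=118: acc |= 118<<7 -> acc=15112 shift=14 [end]
Varint 1: bytes[0:2] = 88 76 -> value 15112 (2 byte(s))
  byte[2]=0xBB cont=1 payload=0x3B=59: acc |= 59<<0 -> acc=59 shift=7
  byte[3]=0xDD cont=1 payload=0x5D=93: acc |= 93<<7 -> acc=11963 shift=14
  byte[4]=0x05 cont=0 payload=0x05=5: acc |= 5<<14 -> acc=93883 shift=21 [end]
Varint 2: bytes[2:5] = BB DD 05 -> value 93883 (3 byte(s))
  byte[5]=0x0E cont=0 payload=0x0E=14: acc |= 14<<0 -> acc=14 shift=7 [end]
Varint 3: bytes[5:6] = 0E -> value 14 (1 byte(s))
  byte[6]=0x87 cont=1 payload=0x07=7: acc |= 7<<0 -> acc=7 shift=7
  byte[7]=0xFF cont=1 payload=0x7F=127: acc |= 127<<7 -> acc=16263 shift=14
  byte[8]=0x52 cont=0 payload=0x52=82: acc |= 82<<14 -> acc=1359751 shift=21 [end]
Varint 4: bytes[6:9] = 87 FF 52 -> value 1359751 (3 byte(s))
  byte[9]=0xE6 cont=1 payload=0x66=102: acc |= 102<<0 -> acc=102 shift=7
  byte[10]=0x61 cont=0 payload=0x61=97: acc |= 97<<7 -> acc=12518 shift=14 [end]
Varint 5: bytes[9:11] = E6 61 -> value 12518 (2 byte(s))

Answer: 2 3 1 3 2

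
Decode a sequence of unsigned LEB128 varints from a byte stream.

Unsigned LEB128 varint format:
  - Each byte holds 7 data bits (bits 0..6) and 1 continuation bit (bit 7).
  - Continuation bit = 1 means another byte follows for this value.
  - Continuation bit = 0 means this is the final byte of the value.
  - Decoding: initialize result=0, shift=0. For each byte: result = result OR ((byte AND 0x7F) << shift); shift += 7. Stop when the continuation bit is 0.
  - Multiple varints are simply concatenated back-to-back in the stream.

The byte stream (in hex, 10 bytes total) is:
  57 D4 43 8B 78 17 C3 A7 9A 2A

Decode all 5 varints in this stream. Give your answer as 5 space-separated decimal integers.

Answer: 87 8660 15371 23 88511427

Derivation:
  byte[0]=0x57 cont=0 payload=0x57=87: acc |= 87<<0 -> acc=87 shift=7 [end]
Varint 1: bytes[0:1] = 57 -> value 87 (1 byte(s))
  byte[1]=0xD4 cont=1 payload=0x54=84: acc |= 84<<0 -> acc=84 shift=7
  byte[2]=0x43 cont=0 payload=0x43=67: acc |= 67<<7 -> acc=8660 shift=14 [end]
Varint 2: bytes[1:3] = D4 43 -> value 8660 (2 byte(s))
  byte[3]=0x8B cont=1 payload=0x0B=11: acc |= 11<<0 -> acc=11 shift=7
  byte[4]=0x78 cont=0 payload=0x78=120: acc |= 120<<7 -> acc=15371 shift=14 [end]
Varint 3: bytes[3:5] = 8B 78 -> value 15371 (2 byte(s))
  byte[5]=0x17 cont=0 payload=0x17=23: acc |= 23<<0 -> acc=23 shift=7 [end]
Varint 4: bytes[5:6] = 17 -> value 23 (1 byte(s))
  byte[6]=0xC3 cont=1 payload=0x43=67: acc |= 67<<0 -> acc=67 shift=7
  byte[7]=0xA7 cont=1 payload=0x27=39: acc |= 39<<7 -> acc=5059 shift=14
  byte[8]=0x9A cont=1 payload=0x1A=26: acc |= 26<<14 -> acc=431043 shift=21
  byte[9]=0x2A cont=0 payload=0x2A=42: acc |= 42<<21 -> acc=88511427 shift=28 [end]
Varint 5: bytes[6:10] = C3 A7 9A 2A -> value 88511427 (4 byte(s))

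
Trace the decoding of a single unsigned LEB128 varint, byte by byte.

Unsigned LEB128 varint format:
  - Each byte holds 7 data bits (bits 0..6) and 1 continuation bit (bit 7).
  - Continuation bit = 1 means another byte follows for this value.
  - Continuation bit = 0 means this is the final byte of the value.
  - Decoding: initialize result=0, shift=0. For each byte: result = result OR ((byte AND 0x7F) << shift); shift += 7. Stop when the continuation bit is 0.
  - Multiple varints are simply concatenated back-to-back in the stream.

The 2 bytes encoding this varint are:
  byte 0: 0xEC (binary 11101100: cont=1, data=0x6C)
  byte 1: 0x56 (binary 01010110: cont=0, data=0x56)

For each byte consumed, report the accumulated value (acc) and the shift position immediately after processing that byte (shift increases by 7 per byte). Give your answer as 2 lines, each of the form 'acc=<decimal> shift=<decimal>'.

byte 0=0xEC: payload=0x6C=108, contrib = 108<<0 = 108; acc -> 108, shift -> 7
byte 1=0x56: payload=0x56=86, contrib = 86<<7 = 11008; acc -> 11116, shift -> 14

Answer: acc=108 shift=7
acc=11116 shift=14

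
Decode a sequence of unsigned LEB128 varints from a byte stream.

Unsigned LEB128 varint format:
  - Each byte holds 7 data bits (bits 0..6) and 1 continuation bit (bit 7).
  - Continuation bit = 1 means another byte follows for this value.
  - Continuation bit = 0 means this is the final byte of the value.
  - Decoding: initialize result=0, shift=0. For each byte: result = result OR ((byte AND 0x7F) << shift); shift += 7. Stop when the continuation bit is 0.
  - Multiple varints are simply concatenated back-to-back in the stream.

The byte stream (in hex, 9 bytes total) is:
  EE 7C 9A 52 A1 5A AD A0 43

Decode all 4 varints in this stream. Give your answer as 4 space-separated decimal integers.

  byte[0]=0xEE cont=1 payload=0x6E=110: acc |= 110<<0 -> acc=110 shift=7
  byte[1]=0x7C cont=0 payload=0x7C=124: acc |= 124<<7 -> acc=15982 shift=14 [end]
Varint 1: bytes[0:2] = EE 7C -> value 15982 (2 byte(s))
  byte[2]=0x9A cont=1 payload=0x1A=26: acc |= 26<<0 -> acc=26 shift=7
  byte[3]=0x52 cont=0 payload=0x52=82: acc |= 82<<7 -> acc=10522 shift=14 [end]
Varint 2: bytes[2:4] = 9A 52 -> value 10522 (2 byte(s))
  byte[4]=0xA1 cont=1 payload=0x21=33: acc |= 33<<0 -> acc=33 shift=7
  byte[5]=0x5A cont=0 payload=0x5A=90: acc |= 90<<7 -> acc=11553 shift=14 [end]
Varint 3: bytes[4:6] = A1 5A -> value 11553 (2 byte(s))
  byte[6]=0xAD cont=1 payload=0x2D=45: acc |= 45<<0 -> acc=45 shift=7
  byte[7]=0xA0 cont=1 payload=0x20=32: acc |= 32<<7 -> acc=4141 shift=14
  byte[8]=0x43 cont=0 payload=0x43=67: acc |= 67<<14 -> acc=1101869 shift=21 [end]
Varint 4: bytes[6:9] = AD A0 43 -> value 1101869 (3 byte(s))

Answer: 15982 10522 11553 1101869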